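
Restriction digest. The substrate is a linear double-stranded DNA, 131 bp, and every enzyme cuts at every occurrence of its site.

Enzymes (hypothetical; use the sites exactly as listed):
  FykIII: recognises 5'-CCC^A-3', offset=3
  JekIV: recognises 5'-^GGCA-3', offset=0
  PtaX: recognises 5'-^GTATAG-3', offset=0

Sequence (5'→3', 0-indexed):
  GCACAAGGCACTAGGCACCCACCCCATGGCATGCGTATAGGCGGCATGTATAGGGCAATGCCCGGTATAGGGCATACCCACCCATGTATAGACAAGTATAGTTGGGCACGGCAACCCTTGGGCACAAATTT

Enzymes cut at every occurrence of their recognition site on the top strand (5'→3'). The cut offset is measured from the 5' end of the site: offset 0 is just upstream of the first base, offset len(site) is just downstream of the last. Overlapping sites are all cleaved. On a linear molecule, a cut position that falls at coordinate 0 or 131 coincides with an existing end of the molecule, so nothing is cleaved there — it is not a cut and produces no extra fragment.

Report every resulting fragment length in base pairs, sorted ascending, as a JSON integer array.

[2,2,4,5,5,5,6,6,6,7,7,7,8,9,9,10,11,11,11]

Per-enzyme occurrences:
  FykIII (CCCA, off=3): starts [17, 22, 76, 80] → cuts [20, 25, 79, 83]
  JekIV (GGCA, off=0): starts [6, 13, 27, 42, 53, 70, 104, 109, 120] → cuts [6, 13, 27, 42, 53, 70, 104, 109, 120]
  PtaX (GTATAG, off=0): starts [34, 47, 64, 85, 95] → cuts [34, 47, 64, 85, 95]

All cut coordinates (distinct, sorted): [6, 13, 20, 25, 27, 34, 42, 47, 53, 64, 70, 79, 83, 85, 95, 104, 109, 120]

Fragments:
  [0,6): 6 bp
  [6,13): 7 bp
  [13,20): 7 bp
  [20,25): 5 bp
  [25,27): 2 bp
  [27,34): 7 bp
  [34,42): 8 bp
  [42,47): 5 bp
  [47,53): 6 bp
  [53,64): 11 bp
  [64,70): 6 bp
  [70,79): 9 bp
  [79,83): 4 bp
  [83,85): 2 bp
  [85,95): 10 bp
  [95,104): 9 bp
  [104,109): 5 bp
  [109,120): 11 bp
  [120,131): 11 bp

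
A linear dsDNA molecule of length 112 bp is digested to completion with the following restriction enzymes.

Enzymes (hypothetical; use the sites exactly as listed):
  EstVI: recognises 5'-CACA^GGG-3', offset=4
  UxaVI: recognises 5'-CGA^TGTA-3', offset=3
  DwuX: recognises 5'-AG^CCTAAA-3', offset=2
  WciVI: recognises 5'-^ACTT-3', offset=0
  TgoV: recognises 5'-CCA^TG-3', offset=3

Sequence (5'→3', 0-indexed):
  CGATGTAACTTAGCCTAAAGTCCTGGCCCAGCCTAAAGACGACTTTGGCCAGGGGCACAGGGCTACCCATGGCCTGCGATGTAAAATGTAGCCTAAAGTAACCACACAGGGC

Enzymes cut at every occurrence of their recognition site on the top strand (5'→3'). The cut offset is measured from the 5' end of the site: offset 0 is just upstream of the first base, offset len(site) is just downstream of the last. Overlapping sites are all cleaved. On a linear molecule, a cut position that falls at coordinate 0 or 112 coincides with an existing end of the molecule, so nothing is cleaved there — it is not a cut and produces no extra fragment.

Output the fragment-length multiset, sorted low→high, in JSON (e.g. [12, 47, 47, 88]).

Site scan:
  EstVI (CACAGGG, off=4): starts [55, 104] → cuts [59, 108]
  UxaVI (CGATGTA, off=3): starts [0, 76] → cuts [3, 79]
  DwuX (AGCCTAAA, off=2): starts [11, 29, 89] → cuts [13, 31, 91]
  WciVI (ACTT, off=0): starts [7, 41] → cuts [7, 41]
  TgoV (CCATG, off=3): starts [66] → cuts [69]

Pooled cuts: [3, 7, 13, 31, 41, 59, 69, 79, 91, 108]

Fragment lengths:
  [0,3): 3 bp
  [3,7): 4 bp
  [7,13): 6 bp
  [13,31): 18 bp
  [31,41): 10 bp
  [41,59): 18 bp
  [59,69): 10 bp
  [69,79): 10 bp
  [79,91): 12 bp
  [91,108): 17 bp
  [108,112): 4 bp

[3,4,4,6,10,10,10,12,17,18,18]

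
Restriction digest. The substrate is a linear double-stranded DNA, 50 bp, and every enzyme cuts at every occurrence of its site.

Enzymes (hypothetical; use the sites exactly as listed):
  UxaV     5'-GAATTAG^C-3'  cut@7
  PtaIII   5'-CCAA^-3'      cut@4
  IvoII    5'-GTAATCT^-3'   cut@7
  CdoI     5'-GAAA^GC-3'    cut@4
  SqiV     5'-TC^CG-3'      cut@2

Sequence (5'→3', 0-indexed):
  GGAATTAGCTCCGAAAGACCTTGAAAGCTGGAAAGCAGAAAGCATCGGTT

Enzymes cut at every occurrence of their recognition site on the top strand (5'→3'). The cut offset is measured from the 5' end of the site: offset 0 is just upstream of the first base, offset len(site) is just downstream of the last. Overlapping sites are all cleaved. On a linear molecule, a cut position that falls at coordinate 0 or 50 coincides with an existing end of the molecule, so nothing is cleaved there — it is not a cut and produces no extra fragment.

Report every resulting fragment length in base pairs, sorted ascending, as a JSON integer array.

[3,7,8,8,9,15]

Per-enzyme occurrences:
  UxaV GAATTAGC/7: at [1] ⇒ [8]
  PtaIII (CCAA, off=4): no sites
  IvoII (GTAATCT, off=7): no sites
  CdoI GAAAGC/4: at [22, 30, 37] ⇒ [26, 34, 41]
  SqiV TCCG/2: at [9] ⇒ [11]

Pooled cuts: [8, 11, 26, 34, 41]

Fragment lengths:
  [0,8): 8 bp
  [8,11): 3 bp
  [11,26): 15 bp
  [26,34): 8 bp
  [34,41): 7 bp
  [41,50): 9 bp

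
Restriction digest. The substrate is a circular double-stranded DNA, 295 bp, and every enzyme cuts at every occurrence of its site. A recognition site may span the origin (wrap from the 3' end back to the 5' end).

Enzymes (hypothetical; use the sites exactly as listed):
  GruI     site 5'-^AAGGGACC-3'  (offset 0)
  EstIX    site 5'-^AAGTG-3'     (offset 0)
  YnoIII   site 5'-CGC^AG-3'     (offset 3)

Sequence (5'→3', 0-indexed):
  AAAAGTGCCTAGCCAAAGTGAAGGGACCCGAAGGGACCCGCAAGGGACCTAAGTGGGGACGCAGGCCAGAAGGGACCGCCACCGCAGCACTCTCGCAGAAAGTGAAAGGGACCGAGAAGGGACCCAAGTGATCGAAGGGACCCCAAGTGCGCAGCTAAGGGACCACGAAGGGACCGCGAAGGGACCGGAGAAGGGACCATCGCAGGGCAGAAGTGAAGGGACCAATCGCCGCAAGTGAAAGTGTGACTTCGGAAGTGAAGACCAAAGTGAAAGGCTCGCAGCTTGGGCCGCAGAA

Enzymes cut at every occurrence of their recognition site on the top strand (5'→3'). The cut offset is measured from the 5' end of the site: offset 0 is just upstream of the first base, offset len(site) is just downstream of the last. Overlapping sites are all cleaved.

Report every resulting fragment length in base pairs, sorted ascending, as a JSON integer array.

[3,4,5,5,6,6,6,7,7,8,9,9,9,10,10,11,11,11,11,11,12,12,12,12,13,13,14,15,16,17]

Scan for sites:
  GruI (AAGGGACC, off=0): starts [20, 30, 41, 69, 105, 116, 134, 156, 167, 178, 190, 215] → cuts [20, 30, 41, 69, 105, 116, 134, 156, 167, 178, 190, 215]
  EstIX (AAGTG, off=0): starts [2, 15, 50, 99, 125, 144, 210, 232, 238, 252, 264] → cuts [2, 15, 50, 99, 125, 144, 210, 232, 238, 252, 264]
  YnoIII (CGCAG, off=3): starts [59, 82, 93, 149, 200, 276, 288] → cuts [62, 85, 96, 152, 203, 279, 291]

Pooled cuts: [2, 15, 20, 30, 41, 50, 62, 69, 85, 96, 99, 105, 116, 125, 134, 144, 152, 156, 167, 178, 190, 203, 210, 215, 232, 238, 252, 264, 279, 291]

Fragment lengths:
  2→15: 13 bp
  15→20: 5 bp
  20→30: 10 bp
  30→41: 11 bp
  41→50: 9 bp
  50→62: 12 bp
  62→69: 7 bp
  69→85: 16 bp
  85→96: 11 bp
  96→99: 3 bp
  99→105: 6 bp
  105→116: 11 bp
  116→125: 9 bp
  125→134: 9 bp
  134→144: 10 bp
  144→152: 8 bp
  152→156: 4 bp
  156→167: 11 bp
  167→178: 11 bp
  178→190: 12 bp
  190→203: 13 bp
  203→210: 7 bp
  210→215: 5 bp
  215→232: 17 bp
  232→238: 6 bp
  238→252: 14 bp
  252→264: 12 bp
  264→279: 15 bp
  279→291: 12 bp
  291→2 (wrap): 295-291+2 = 6 bp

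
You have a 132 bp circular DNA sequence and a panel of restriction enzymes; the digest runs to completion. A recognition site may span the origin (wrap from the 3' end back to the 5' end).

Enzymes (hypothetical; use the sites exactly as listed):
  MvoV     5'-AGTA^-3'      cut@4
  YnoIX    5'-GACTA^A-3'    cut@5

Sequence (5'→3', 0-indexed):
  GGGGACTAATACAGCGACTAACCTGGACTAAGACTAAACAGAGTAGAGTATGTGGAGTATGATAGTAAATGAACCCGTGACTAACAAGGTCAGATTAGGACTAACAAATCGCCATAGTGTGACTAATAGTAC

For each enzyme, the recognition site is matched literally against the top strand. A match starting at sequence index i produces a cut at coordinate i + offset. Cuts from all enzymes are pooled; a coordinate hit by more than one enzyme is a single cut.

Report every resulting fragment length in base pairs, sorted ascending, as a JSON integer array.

Site scan:
  MvoV (AGTA, off=4): starts [41, 46, 55, 63, 127] → cuts [45, 50, 59, 67, 131]
  YnoIX (GACTAA, off=5): starts [3, 15, 25, 31, 78, 98, 120] → cuts [8, 20, 30, 36, 83, 103, 125]

All cut coordinates (distinct, sorted): [8, 20, 30, 36, 45, 50, 59, 67, 83, 103, 125, 131]

Fragment lengths:
  8→20: 12 bp
  20→30: 10 bp
  30→36: 6 bp
  36→45: 9 bp
  45→50: 5 bp
  50→59: 9 bp
  59→67: 8 bp
  67→83: 16 bp
  83→103: 20 bp
  103→125: 22 bp
  125→131: 6 bp
  131→8 (wrap): 132-131+8 = 9 bp

[5,6,6,8,9,9,9,10,12,16,20,22]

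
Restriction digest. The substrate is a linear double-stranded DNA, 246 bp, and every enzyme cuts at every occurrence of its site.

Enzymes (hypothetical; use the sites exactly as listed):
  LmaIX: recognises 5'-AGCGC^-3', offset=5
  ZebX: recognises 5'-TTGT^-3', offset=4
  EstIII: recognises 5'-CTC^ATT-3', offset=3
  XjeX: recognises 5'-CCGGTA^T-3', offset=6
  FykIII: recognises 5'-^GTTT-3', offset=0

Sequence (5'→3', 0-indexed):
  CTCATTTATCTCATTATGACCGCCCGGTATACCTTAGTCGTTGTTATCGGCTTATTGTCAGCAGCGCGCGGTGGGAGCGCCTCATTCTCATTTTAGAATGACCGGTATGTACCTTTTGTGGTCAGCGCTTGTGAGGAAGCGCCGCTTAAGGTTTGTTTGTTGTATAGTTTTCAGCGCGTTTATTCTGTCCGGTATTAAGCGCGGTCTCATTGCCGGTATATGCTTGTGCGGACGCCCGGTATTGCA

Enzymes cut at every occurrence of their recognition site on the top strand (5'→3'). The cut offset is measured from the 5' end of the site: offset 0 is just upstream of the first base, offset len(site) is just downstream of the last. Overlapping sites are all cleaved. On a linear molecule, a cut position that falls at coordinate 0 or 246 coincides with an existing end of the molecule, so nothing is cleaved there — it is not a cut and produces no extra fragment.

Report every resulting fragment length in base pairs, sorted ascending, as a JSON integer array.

[2,3,3,3,3,4,4,4,5,6,6,8,8,9,9,9,9,10,10,11,12,13,14,14,15,17,17,18]

Per-enzyme occurrences:
  LmaIX AGCGC/5: at [62, 75, 123, 137, 172, 197] ⇒ [67, 80, 128, 142, 177, 202]
  ZebX TTGT/4: at [40, 54, 115, 128, 152, 156, 159, 223] ⇒ [44, 58, 119, 132, 156, 160, 163, 227]
  EstIII CTCATT/3: at [0, 9, 80, 86, 205] ⇒ [3, 12, 83, 89, 208]
  XjeX CCGGTAT/6: at [23, 101, 188, 212, 235] ⇒ [29, 107, 194, 218, 241]
  FykIII GTTT/0: at [150, 154, 166, 177] ⇒ [150, 154, 166, 177]

Pooled cuts: [3, 12, 29, 44, 58, 67, 80, 83, 89, 107, 119, 128, 132, 142, 150, 154, 156, 160, 163, 166, 177, 194, 202, 208, 218, 227, 241]

Fragments:
  [0,3): 3 bp
  [3,12): 9 bp
  [12,29): 17 bp
  [29,44): 15 bp
  [44,58): 14 bp
  [58,67): 9 bp
  [67,80): 13 bp
  [80,83): 3 bp
  [83,89): 6 bp
  [89,107): 18 bp
  [107,119): 12 bp
  [119,128): 9 bp
  [128,132): 4 bp
  [132,142): 10 bp
  [142,150): 8 bp
  [150,154): 4 bp
  [154,156): 2 bp
  [156,160): 4 bp
  [160,163): 3 bp
  [163,166): 3 bp
  [166,177): 11 bp
  [177,194): 17 bp
  [194,202): 8 bp
  [202,208): 6 bp
  [208,218): 10 bp
  [218,227): 9 bp
  [227,241): 14 bp
  [241,246): 5 bp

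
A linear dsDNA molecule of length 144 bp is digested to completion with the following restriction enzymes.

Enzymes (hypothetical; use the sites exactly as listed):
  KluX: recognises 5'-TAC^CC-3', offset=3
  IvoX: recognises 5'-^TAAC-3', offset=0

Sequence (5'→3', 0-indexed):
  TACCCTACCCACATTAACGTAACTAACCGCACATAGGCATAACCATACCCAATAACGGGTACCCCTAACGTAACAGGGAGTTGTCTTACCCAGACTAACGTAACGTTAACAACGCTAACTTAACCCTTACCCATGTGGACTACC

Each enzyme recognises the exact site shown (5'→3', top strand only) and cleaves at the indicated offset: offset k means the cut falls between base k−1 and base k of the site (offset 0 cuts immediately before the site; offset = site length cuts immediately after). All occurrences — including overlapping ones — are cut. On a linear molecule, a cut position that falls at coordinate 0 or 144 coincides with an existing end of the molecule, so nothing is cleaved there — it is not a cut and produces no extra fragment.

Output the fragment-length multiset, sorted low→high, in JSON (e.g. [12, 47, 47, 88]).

[3,3,4,4,5,5,5,5,5,6,6,6,9,9,10,10,14,16,19]

Scan for sites:
  KluX TACCC/3: at [0, 5, 45, 59, 86, 127] ⇒ [3, 8, 48, 62, 89, 130]
  IvoX TAAC/0: at [14, 19, 23, 39, 52, 65, 70, 95, 100, 106, 115, 120] ⇒ [14, 19, 23, 39, 52, 65, 70, 95, 100, 106, 115, 120]

All cut coordinates (distinct, sorted): [3, 8, 14, 19, 23, 39, 48, 52, 62, 65, 70, 89, 95, 100, 106, 115, 120, 130]

Fragments:
  [0,3): 3 bp
  [3,8): 5 bp
  [8,14): 6 bp
  [14,19): 5 bp
  [19,23): 4 bp
  [23,39): 16 bp
  [39,48): 9 bp
  [48,52): 4 bp
  [52,62): 10 bp
  [62,65): 3 bp
  [65,70): 5 bp
  [70,89): 19 bp
  [89,95): 6 bp
  [95,100): 5 bp
  [100,106): 6 bp
  [106,115): 9 bp
  [115,120): 5 bp
  [120,130): 10 bp
  [130,144): 14 bp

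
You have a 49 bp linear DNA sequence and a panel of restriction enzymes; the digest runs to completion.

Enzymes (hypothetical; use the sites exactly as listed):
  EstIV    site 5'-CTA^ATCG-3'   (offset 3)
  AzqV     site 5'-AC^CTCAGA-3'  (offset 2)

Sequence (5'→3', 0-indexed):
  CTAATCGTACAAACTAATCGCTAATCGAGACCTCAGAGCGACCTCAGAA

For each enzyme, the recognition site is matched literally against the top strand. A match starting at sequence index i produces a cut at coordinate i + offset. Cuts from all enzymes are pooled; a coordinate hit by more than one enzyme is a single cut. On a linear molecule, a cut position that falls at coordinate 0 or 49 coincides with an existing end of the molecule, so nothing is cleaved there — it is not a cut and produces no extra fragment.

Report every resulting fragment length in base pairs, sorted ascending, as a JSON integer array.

[3,7,7,8,11,13]

Per-enzyme occurrences:
  EstIV (CTAATCG, off=3): starts [0, 13, 20] → cuts [3, 16, 23]
  AzqV (ACCTCAGA, off=2): starts [29, 40] → cuts [31, 42]

All cut coordinates (distinct, sorted): [3, 16, 23, 31, 42]

Fragment lengths:
  [0,3): 3 bp
  [3,16): 13 bp
  [16,23): 7 bp
  [23,31): 8 bp
  [31,42): 11 bp
  [42,49): 7 bp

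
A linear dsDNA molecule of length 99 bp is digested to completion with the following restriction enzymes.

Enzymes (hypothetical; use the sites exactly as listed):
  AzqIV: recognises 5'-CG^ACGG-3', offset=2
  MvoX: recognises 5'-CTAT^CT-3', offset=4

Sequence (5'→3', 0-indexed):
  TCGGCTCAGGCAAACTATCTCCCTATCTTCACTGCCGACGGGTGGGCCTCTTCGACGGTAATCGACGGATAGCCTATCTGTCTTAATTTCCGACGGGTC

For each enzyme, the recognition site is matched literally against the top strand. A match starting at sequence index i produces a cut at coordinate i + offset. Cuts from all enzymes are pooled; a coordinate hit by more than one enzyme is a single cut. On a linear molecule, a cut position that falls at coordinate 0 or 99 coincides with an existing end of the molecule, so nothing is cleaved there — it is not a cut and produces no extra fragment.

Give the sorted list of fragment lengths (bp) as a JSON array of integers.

Per-enzyme occurrences:
  AzqIV (CGACGG, off=2): starts [35, 52, 62, 90] → cuts [37, 54, 64, 92]
  MvoX (CTATCT, off=4): starts [14, 22, 73] → cuts [18, 26, 77]

All cut coordinates (distinct, sorted): [18, 26, 37, 54, 64, 77, 92]

Fragments:
  [0,18): 18 bp
  [18,26): 8 bp
  [26,37): 11 bp
  [37,54): 17 bp
  [54,64): 10 bp
  [64,77): 13 bp
  [77,92): 15 bp
  [92,99): 7 bp

[7,8,10,11,13,15,17,18]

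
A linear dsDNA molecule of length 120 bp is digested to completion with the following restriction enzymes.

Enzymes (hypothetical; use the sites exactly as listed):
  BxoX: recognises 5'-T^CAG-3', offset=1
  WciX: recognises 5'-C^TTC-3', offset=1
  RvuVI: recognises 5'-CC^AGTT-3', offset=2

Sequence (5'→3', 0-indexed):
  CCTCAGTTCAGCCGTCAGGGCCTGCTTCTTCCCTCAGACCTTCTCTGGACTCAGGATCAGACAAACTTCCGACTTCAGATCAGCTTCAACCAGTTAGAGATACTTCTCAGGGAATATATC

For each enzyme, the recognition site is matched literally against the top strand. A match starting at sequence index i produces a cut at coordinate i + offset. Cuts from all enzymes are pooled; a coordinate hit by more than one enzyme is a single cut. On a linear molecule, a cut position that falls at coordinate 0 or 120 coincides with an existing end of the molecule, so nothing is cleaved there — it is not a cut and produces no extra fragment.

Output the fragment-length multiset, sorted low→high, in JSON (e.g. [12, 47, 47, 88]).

[2,3,3,4,4,5,5,6,6,6,7,7,7,9,10,11,12,13]

Scan for sites:
  BxoX (TCAG, off=1): starts [2, 7, 14, 33, 50, 56, 74, 79, 106] → cuts [3, 8, 15, 34, 51, 57, 75, 80, 107]
  WciX (CTTC, off=1): starts [24, 27, 39, 65, 72, 83, 102] → cuts [25, 28, 40, 66, 73, 84, 103]
  RvuVI (CCAGTT, off=2): starts [89] → cuts [91]

Pooled cuts: [3, 8, 15, 25, 28, 34, 40, 51, 57, 66, 73, 75, 80, 84, 91, 103, 107]

Fragment lengths:
  [0,3): 3 bp
  [3,8): 5 bp
  [8,15): 7 bp
  [15,25): 10 bp
  [25,28): 3 bp
  [28,34): 6 bp
  [34,40): 6 bp
  [40,51): 11 bp
  [51,57): 6 bp
  [57,66): 9 bp
  [66,73): 7 bp
  [73,75): 2 bp
  [75,80): 5 bp
  [80,84): 4 bp
  [84,91): 7 bp
  [91,103): 12 bp
  [103,107): 4 bp
  [107,120): 13 bp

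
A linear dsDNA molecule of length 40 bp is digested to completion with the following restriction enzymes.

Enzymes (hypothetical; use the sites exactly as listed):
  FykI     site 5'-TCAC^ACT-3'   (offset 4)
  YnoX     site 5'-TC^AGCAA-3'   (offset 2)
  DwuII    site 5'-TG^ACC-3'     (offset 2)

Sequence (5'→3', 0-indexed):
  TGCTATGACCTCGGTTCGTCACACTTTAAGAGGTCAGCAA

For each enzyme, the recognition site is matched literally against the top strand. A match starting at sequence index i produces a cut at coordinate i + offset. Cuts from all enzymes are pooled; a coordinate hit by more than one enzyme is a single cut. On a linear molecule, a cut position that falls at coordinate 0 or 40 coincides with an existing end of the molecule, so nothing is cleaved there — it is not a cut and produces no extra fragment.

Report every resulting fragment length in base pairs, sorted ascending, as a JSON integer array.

Site scan:
  FykI TCACACT/4: at [18] ⇒ [22]
  YnoX TCAGCAA/2: at [33] ⇒ [35]
  DwuII TGACC/2: at [5] ⇒ [7]

All cut coordinates (distinct, sorted): [7, 22, 35]

Fragment lengths:
  [0,7): 7 bp
  [7,22): 15 bp
  [22,35): 13 bp
  [35,40): 5 bp

[5,7,13,15]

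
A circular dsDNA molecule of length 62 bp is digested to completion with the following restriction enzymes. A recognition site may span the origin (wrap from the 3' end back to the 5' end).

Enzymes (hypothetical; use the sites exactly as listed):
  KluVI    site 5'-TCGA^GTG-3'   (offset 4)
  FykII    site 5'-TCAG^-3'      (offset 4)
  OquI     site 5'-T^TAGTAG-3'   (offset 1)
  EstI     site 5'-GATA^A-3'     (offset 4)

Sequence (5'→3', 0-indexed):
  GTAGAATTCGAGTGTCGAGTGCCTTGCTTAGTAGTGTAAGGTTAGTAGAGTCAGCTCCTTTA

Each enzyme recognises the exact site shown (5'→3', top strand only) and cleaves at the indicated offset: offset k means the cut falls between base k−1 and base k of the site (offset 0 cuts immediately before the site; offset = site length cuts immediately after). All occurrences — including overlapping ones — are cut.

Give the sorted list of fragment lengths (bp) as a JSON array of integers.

[6,7,10,12,13,14]

Per-enzyme occurrences:
  KluVI (TCGAGTG, off=4): starts [7, 14] → cuts [11, 18]
  FykII (TCAG, off=4): starts [50] → cuts [54]
  OquI (TTAGTAG, off=1): starts [27, 41, 59] → cuts [28, 42, 60]
  EstI (GATAA, off=4): no sites

All cut coordinates (distinct, sorted): [11, 18, 28, 42, 54, 60]

Fragment lengths:
  11→18: 7 bp
  18→28: 10 bp
  28→42: 14 bp
  42→54: 12 bp
  54→60: 6 bp
  60→11 (wrap): 62-60+11 = 13 bp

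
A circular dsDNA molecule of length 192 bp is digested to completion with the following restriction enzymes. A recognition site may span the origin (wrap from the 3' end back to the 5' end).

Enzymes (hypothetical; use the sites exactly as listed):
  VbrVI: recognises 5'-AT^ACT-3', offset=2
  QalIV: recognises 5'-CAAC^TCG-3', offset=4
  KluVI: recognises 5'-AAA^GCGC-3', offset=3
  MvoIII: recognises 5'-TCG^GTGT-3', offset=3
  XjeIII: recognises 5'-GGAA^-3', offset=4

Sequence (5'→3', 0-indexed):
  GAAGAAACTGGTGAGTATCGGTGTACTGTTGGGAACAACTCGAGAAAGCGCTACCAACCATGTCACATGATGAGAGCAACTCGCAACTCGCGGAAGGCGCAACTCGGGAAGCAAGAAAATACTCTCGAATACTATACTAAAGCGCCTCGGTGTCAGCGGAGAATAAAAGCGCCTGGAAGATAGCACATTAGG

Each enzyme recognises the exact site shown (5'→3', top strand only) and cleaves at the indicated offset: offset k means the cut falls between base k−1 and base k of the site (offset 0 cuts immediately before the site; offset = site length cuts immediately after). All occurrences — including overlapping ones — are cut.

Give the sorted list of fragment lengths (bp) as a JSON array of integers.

Site scan:
  VbrVI ATACT/2: at [118, 128, 133] ⇒ [120, 130, 135]
  QalIV CAACTCG/4: at [35, 76, 83, 99] ⇒ [39, 80, 87, 103]
  KluVI AAAGCGC/3: at [44, 138, 165] ⇒ [47, 141, 168]
  MvoIII TCGGTGT/3: at [17, 146] ⇒ [20, 149]
  XjeIII GGAA/4: at [31, 91, 106, 174, 191] ⇒ [3, 35, 95, 110, 178]

Pooled cuts: [3, 20, 35, 39, 47, 80, 87, 95, 103, 110, 120, 130, 135, 141, 149, 168, 178]

Fragments:
  3→20: 17 bp
  20→35: 15 bp
  35→39: 4 bp
  39→47: 8 bp
  47→80: 33 bp
  80→87: 7 bp
  87→95: 8 bp
  95→103: 8 bp
  103→110: 7 bp
  110→120: 10 bp
  120→130: 10 bp
  130→135: 5 bp
  135→141: 6 bp
  141→149: 8 bp
  149→168: 19 bp
  168→178: 10 bp
  178→3 (wrap): 192-178+3 = 17 bp

[4,5,6,7,7,8,8,8,8,10,10,10,15,17,17,19,33]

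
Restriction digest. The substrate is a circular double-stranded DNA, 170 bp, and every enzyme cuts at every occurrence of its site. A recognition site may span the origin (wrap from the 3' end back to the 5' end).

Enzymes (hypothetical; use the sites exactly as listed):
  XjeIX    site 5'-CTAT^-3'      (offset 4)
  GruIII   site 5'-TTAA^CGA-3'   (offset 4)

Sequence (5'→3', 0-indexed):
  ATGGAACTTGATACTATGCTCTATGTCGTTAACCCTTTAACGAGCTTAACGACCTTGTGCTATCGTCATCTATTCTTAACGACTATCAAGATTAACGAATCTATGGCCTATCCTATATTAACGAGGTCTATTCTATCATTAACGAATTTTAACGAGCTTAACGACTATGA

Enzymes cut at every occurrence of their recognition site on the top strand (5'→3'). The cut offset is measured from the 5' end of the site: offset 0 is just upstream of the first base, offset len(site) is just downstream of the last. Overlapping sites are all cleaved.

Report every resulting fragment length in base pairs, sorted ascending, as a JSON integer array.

[5,5,5,6,6,7,7,7,7,9,9,9,9,10,10,10,14,16,19]

Site scan:
  XjeIX CTAT/4: at [13, 20, 59, 69, 82, 100, 107, 112, 127, 132, 164] ⇒ [17, 24, 63, 73, 86, 104, 111, 116, 131, 136, 168]
  GruIII TTAACGA/4: at [36, 45, 75, 91, 117, 138, 148, 157] ⇒ [40, 49, 79, 95, 121, 142, 152, 161]

Pooled cuts: [17, 24, 40, 49, 63, 73, 79, 86, 95, 104, 111, 116, 121, 131, 136, 142, 152, 161, 168]

Fragments:
  17→24: 7 bp
  24→40: 16 bp
  40→49: 9 bp
  49→63: 14 bp
  63→73: 10 bp
  73→79: 6 bp
  79→86: 7 bp
  86→95: 9 bp
  95→104: 9 bp
  104→111: 7 bp
  111→116: 5 bp
  116→121: 5 bp
  121→131: 10 bp
  131→136: 5 bp
  136→142: 6 bp
  142→152: 10 bp
  152→161: 9 bp
  161→168: 7 bp
  168→17 (wrap): 170-168+17 = 19 bp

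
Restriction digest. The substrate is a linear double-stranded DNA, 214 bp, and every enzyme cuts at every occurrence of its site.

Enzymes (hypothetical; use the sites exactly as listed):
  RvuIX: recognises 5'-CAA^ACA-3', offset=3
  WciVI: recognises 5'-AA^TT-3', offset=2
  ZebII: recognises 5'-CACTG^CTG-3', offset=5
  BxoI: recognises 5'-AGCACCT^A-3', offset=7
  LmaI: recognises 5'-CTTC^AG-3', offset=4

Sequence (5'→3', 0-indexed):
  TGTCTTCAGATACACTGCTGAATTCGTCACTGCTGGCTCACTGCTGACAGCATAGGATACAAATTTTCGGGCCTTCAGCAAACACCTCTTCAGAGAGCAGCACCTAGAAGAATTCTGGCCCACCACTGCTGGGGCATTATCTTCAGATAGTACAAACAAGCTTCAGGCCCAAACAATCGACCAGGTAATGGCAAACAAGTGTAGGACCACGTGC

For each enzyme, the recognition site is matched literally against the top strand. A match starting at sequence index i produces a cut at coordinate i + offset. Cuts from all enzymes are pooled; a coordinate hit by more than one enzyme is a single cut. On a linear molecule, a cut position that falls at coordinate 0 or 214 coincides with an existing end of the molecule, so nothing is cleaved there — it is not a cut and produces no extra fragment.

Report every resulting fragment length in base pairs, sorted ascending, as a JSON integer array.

Site scan:
  RvuIX (CAAACA, off=3): starts [78, 152, 169, 191] → cuts [81, 155, 172, 194]
  WciVI (AATT, off=2): starts [20, 61, 110] → cuts [22, 63, 112]
  ZebII (CACTGCTG, off=5): starts [12, 27, 38, 123] → cuts [17, 32, 43, 128]
  BxoI (AGCACCTA, off=7): starts [98] → cuts [105]
  LmaI (CTTCAG, off=4): starts [3, 72, 87, 140, 160] → cuts [7, 76, 91, 144, 164]

All cut coordinates (distinct, sorted): [7, 17, 22, 32, 43, 63, 76, 81, 91, 105, 112, 128, 144, 155, 164, 172, 194]

Fragments:
  [0,7): 7 bp
  [7,17): 10 bp
  [17,22): 5 bp
  [22,32): 10 bp
  [32,43): 11 bp
  [43,63): 20 bp
  [63,76): 13 bp
  [76,81): 5 bp
  [81,91): 10 bp
  [91,105): 14 bp
  [105,112): 7 bp
  [112,128): 16 bp
  [128,144): 16 bp
  [144,155): 11 bp
  [155,164): 9 bp
  [164,172): 8 bp
  [172,194): 22 bp
  [194,214): 20 bp

[5,5,7,7,8,9,10,10,10,11,11,13,14,16,16,20,20,22]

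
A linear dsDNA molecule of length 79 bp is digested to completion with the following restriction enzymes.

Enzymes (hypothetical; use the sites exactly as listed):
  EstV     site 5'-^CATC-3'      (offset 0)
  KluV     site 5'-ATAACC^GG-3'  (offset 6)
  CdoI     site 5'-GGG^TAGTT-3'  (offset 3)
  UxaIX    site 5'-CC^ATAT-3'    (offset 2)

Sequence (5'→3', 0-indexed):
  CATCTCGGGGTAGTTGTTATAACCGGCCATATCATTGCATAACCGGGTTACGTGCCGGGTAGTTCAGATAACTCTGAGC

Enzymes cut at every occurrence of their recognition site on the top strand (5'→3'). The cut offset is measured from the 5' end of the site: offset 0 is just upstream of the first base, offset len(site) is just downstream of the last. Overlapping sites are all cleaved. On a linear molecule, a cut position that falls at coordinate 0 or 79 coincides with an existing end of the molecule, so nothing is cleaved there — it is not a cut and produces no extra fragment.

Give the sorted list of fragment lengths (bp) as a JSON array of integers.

[4,10,14,15,16,20]

Site scan:
  EstV (CATC, off=0): starts [0] → cuts [] (position 0 is a terminus of the linear molecule — no cut)
  KluV (ATAACCGG, off=6): starts [18, 38] → cuts [24, 44]
  CdoI (GGGTAGTT, off=3): starts [7, 56] → cuts [10, 59]
  UxaIX (CCATAT, off=2): starts [26] → cuts [28]

All cut coordinates (distinct, sorted): [10, 24, 28, 44, 59]

Fragment lengths:
  [0,10): 10 bp
  [10,24): 14 bp
  [24,28): 4 bp
  [28,44): 16 bp
  [44,59): 15 bp
  [59,79): 20 bp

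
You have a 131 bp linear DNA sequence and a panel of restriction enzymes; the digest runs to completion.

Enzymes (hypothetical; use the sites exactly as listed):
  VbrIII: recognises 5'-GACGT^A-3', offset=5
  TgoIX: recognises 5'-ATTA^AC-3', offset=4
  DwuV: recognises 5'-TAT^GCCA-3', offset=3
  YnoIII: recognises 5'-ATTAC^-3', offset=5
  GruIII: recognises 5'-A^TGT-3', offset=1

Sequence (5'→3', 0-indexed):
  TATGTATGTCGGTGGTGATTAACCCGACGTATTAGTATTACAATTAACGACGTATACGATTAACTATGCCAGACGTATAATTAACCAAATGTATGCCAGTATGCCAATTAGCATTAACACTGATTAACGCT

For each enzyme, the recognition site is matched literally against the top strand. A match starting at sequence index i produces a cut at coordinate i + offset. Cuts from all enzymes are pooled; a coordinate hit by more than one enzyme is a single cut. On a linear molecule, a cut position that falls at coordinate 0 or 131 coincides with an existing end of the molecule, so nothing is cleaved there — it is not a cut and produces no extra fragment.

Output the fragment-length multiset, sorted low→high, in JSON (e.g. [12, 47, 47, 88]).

[2,4,5,5,5,5,6,7,7,8,9,9,9,10,11,14,15]

Scan for sites:
  VbrIII GACGTA/5: at [25, 48, 71] ⇒ [30, 53, 76]
  TgoIX ATTAAC/4: at [17, 42, 58, 79, 112, 122] ⇒ [21, 46, 62, 83, 116, 126]
  DwuV TATGCCA/3: at [64, 91, 99] ⇒ [67, 94, 102]
  YnoIII ATTAC/5: at [36] ⇒ [41]
  GruIII ATGT/1: at [1, 5, 88] ⇒ [2, 6, 89]

Pooled cuts: [2, 6, 21, 30, 41, 46, 53, 62, 67, 76, 83, 89, 94, 102, 116, 126]

Fragments:
  [0,2): 2 bp
  [2,6): 4 bp
  [6,21): 15 bp
  [21,30): 9 bp
  [30,41): 11 bp
  [41,46): 5 bp
  [46,53): 7 bp
  [53,62): 9 bp
  [62,67): 5 bp
  [67,76): 9 bp
  [76,83): 7 bp
  [83,89): 6 bp
  [89,94): 5 bp
  [94,102): 8 bp
  [102,116): 14 bp
  [116,126): 10 bp
  [126,131): 5 bp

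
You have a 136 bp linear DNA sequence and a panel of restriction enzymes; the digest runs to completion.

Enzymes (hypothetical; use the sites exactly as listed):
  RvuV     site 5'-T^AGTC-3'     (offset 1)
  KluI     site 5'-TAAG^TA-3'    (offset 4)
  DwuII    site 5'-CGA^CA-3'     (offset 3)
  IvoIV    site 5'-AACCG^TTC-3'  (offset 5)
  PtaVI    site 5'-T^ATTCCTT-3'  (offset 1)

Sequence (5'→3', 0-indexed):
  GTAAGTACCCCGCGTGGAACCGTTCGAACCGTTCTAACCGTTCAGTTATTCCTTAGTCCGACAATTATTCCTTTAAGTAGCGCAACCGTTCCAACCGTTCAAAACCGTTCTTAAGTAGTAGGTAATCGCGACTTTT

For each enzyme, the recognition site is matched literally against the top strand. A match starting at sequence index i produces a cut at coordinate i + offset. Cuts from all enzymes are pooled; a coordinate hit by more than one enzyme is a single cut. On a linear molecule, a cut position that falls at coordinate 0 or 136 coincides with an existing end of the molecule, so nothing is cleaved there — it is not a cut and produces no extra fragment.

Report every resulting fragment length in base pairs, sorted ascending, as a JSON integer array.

[5,5,7,7,7,8,9,9,9,10,11,11,17,21]

Site scan:
  RvuV TAGTC/1: at [53] ⇒ [54]
  KluI TAAGTA/4: at [1, 73, 111] ⇒ [5, 77, 115]
  DwuII CGACA/3: at [58] ⇒ [61]
  IvoIV AACCGTTC/5: at [17, 26, 35, 83, 92, 102] ⇒ [22, 31, 40, 88, 97, 107]
  PtaVI TATTCCTT/1: at [46, 65] ⇒ [47, 66]

All cut coordinates (distinct, sorted): [5, 22, 31, 40, 47, 54, 61, 66, 77, 88, 97, 107, 115]

Fragment lengths:
  [0,5): 5 bp
  [5,22): 17 bp
  [22,31): 9 bp
  [31,40): 9 bp
  [40,47): 7 bp
  [47,54): 7 bp
  [54,61): 7 bp
  [61,66): 5 bp
  [66,77): 11 bp
  [77,88): 11 bp
  [88,97): 9 bp
  [97,107): 10 bp
  [107,115): 8 bp
  [115,136): 21 bp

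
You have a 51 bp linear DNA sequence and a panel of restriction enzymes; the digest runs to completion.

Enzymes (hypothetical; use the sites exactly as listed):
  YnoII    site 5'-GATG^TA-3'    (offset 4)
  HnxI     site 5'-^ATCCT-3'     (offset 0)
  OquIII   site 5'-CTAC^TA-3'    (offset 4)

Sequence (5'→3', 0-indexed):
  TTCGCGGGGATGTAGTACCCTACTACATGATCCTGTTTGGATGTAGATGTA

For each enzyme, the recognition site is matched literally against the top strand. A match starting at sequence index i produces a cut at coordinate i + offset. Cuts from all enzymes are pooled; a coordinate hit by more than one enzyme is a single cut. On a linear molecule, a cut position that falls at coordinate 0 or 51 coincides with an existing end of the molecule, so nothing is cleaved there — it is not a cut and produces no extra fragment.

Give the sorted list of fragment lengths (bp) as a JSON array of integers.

[2,6,6,11,12,14]

Site scan:
  YnoII (GATGTA, off=4): starts [8, 39, 45] → cuts [12, 43, 49]
  HnxI (ATCCT, off=0): starts [29] → cuts [29]
  OquIII (CTACTA, off=4): starts [19] → cuts [23]

Pooled cuts: [12, 23, 29, 43, 49]

Fragment lengths:
  [0,12): 12 bp
  [12,23): 11 bp
  [23,29): 6 bp
  [29,43): 14 bp
  [43,49): 6 bp
  [49,51): 2 bp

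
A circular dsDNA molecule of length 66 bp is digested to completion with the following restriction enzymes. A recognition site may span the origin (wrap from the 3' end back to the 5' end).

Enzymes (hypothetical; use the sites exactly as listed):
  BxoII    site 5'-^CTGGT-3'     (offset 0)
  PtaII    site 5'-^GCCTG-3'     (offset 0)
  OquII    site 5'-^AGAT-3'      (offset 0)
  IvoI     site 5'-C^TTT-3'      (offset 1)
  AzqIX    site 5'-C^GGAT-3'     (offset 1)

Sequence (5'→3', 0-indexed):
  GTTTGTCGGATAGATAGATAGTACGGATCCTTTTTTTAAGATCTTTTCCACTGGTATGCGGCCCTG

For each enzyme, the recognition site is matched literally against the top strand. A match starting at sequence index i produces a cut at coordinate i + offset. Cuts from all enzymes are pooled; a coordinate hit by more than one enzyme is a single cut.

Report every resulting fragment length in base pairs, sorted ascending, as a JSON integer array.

Per-enzyme occurrences:
  BxoII CTGGT/0: at [50, 63] ⇒ [50, 63]
  PtaII (GCCTG, off=0): no sites
  OquII AGAT/0: at [11, 15, 38] ⇒ [11, 15, 38]
  IvoI CTTT/1: at [29, 42] ⇒ [30, 43]
  AzqIX CGGAT/1: at [6, 23] ⇒ [7, 24]

Pooled cuts: [7, 11, 15, 24, 30, 38, 43, 50, 63]

Fragments:
  7→11: 4 bp
  11→15: 4 bp
  15→24: 9 bp
  24→30: 6 bp
  30→38: 8 bp
  38→43: 5 bp
  43→50: 7 bp
  50→63: 13 bp
  63→7 (wrap): 66-63+7 = 10 bp

[4,4,5,6,7,8,9,10,13]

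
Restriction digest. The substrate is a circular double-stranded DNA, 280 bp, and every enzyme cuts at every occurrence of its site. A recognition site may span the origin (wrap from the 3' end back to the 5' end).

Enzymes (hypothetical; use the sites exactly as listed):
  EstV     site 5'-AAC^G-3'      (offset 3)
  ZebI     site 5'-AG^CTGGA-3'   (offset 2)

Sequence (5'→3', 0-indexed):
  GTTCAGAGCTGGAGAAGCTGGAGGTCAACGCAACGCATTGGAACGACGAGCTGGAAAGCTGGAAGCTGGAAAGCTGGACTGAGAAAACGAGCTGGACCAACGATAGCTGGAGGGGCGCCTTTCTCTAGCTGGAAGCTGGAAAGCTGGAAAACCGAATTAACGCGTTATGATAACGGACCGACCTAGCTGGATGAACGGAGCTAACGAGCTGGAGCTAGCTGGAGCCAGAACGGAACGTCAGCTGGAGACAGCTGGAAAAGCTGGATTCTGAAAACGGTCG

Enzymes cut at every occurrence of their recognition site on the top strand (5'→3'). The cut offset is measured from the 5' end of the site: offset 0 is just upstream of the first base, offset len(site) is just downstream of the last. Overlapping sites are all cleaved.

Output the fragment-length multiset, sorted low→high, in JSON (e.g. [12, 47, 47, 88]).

Site scan:
  EstV (AACG, off=3): starts [26, 31, 41, 85, 98, 158, 171, 193, 202, 228, 233, 272] → cuts [29, 34, 44, 88, 101, 161, 174, 196, 205, 231, 236, 275]
  ZebI (AGCTGGA, off=2): starts [6, 15, 48, 56, 63, 71, 89, 104, 126, 133, 141, 184, 206, 216, 239, 249, 258] → cuts [8, 17, 50, 58, 65, 73, 91, 106, 128, 135, 143, 186, 208, 218, 241, 251, 260]

All cut coordinates (distinct, sorted): [8, 17, 29, 34, 44, 50, 58, 65, 73, 88, 91, 101, 106, 128, 135, 143, 161, 174, 186, 196, 205, 208, 218, 231, 236, 241, 251, 260, 275]

Fragments:
  8→17: 9 bp
  17→29: 12 bp
  29→34: 5 bp
  34→44: 10 bp
  44→50: 6 bp
  50→58: 8 bp
  58→65: 7 bp
  65→73: 8 bp
  73→88: 15 bp
  88→91: 3 bp
  91→101: 10 bp
  101→106: 5 bp
  106→128: 22 bp
  128→135: 7 bp
  135→143: 8 bp
  143→161: 18 bp
  161→174: 13 bp
  174→186: 12 bp
  186→196: 10 bp
  196→205: 9 bp
  205→208: 3 bp
  208→218: 10 bp
  218→231: 13 bp
  231→236: 5 bp
  236→241: 5 bp
  241→251: 10 bp
  251→260: 9 bp
  260→275: 15 bp
  275→8 (wrap): 280-275+8 = 13 bp

[3,3,5,5,5,5,6,7,7,8,8,8,9,9,9,10,10,10,10,10,12,12,13,13,13,15,15,18,22]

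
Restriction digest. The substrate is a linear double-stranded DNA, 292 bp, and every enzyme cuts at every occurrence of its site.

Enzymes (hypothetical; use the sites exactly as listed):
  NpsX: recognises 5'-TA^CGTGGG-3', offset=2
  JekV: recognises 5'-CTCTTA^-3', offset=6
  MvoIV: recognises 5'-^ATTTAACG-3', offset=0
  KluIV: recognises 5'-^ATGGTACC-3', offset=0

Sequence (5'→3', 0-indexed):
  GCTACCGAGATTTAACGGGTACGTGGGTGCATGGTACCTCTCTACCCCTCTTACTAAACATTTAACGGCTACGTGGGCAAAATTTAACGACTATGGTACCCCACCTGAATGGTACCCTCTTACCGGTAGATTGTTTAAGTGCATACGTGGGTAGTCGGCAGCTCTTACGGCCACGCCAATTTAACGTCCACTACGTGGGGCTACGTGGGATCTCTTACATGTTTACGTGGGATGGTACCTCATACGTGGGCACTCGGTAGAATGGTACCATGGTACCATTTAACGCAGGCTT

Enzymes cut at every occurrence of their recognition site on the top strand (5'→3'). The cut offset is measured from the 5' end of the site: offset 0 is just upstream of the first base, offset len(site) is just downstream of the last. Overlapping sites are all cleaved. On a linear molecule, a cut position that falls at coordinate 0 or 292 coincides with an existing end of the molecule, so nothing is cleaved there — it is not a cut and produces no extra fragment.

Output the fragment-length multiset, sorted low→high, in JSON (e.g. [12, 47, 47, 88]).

[6,6,8,8,8,9,9,10,10,11,11,12,12,13,14,14,15,15,16,17,22,23,23]

Per-enzyme occurrences:
  NpsX TACGTGGG/2: at [19, 69, 143, 191, 201, 223, 242] ⇒ [21, 71, 145, 193, 203, 225, 244]
  JekV CTCTTA/6: at [47, 116, 161, 211] ⇒ [53, 122, 167, 217]
  MvoIV ATTTAACG/0: at [9, 59, 81, 178, 277] ⇒ [9, 59, 81, 178, 277]
  KluIV ATGGTACC/0: at [30, 92, 108, 231, 261, 269] ⇒ [30, 92, 108, 231, 261, 269]

All cut coordinates (distinct, sorted): [9, 21, 30, 53, 59, 71, 81, 92, 108, 122, 145, 167, 178, 193, 203, 217, 225, 231, 244, 261, 269, 277]

Fragment lengths:
  [0,9): 9 bp
  [9,21): 12 bp
  [21,30): 9 bp
  [30,53): 23 bp
  [53,59): 6 bp
  [59,71): 12 bp
  [71,81): 10 bp
  [81,92): 11 bp
  [92,108): 16 bp
  [108,122): 14 bp
  [122,145): 23 bp
  [145,167): 22 bp
  [167,178): 11 bp
  [178,193): 15 bp
  [193,203): 10 bp
  [203,217): 14 bp
  [217,225): 8 bp
  [225,231): 6 bp
  [231,244): 13 bp
  [244,261): 17 bp
  [261,269): 8 bp
  [269,277): 8 bp
  [277,292): 15 bp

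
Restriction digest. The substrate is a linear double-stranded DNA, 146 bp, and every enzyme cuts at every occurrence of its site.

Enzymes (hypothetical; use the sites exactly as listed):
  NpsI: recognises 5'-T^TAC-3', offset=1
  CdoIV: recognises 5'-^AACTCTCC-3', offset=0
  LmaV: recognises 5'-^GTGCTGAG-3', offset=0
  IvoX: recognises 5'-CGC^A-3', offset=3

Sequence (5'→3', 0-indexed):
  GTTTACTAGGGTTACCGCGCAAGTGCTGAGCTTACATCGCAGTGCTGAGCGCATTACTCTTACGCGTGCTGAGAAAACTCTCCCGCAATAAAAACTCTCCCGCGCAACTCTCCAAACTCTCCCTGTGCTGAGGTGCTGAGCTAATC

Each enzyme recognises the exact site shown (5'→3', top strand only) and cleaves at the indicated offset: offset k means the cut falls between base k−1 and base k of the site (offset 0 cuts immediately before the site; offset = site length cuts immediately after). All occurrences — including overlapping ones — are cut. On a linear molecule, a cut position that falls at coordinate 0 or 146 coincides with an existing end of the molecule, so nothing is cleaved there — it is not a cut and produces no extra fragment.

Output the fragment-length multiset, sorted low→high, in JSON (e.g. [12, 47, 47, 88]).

Per-enzyme occurrences:
  NpsI (TTAC, off=1): starts [2, 11, 31, 53, 59] → cuts [3, 12, 32, 54, 60]
  CdoIV (AACTCTCC, off=0): starts [75, 92, 105, 114] → cuts [75, 92, 105, 114]
  LmaV (GTGCTGAG, off=0): starts [22, 41, 65, 124, 132] → cuts [22, 41, 65, 124, 132]
  IvoX (CGCA, off=3): starts [17, 37, 49, 83, 102] → cuts [20, 40, 52, 86, 105]

Pooled cuts: [3, 12, 20, 22, 32, 40, 41, 52, 54, 60, 65, 75, 86, 92, 105, 114, 124, 132]

Fragment lengths:
  [0,3): 3 bp
  [3,12): 9 bp
  [12,20): 8 bp
  [20,22): 2 bp
  [22,32): 10 bp
  [32,40): 8 bp
  [40,41): 1 bp
  [41,52): 11 bp
  [52,54): 2 bp
  [54,60): 6 bp
  [60,65): 5 bp
  [65,75): 10 bp
  [75,86): 11 bp
  [86,92): 6 bp
  [92,105): 13 bp
  [105,114): 9 bp
  [114,124): 10 bp
  [124,132): 8 bp
  [132,146): 14 bp

[1,2,2,3,5,6,6,8,8,8,9,9,10,10,10,11,11,13,14]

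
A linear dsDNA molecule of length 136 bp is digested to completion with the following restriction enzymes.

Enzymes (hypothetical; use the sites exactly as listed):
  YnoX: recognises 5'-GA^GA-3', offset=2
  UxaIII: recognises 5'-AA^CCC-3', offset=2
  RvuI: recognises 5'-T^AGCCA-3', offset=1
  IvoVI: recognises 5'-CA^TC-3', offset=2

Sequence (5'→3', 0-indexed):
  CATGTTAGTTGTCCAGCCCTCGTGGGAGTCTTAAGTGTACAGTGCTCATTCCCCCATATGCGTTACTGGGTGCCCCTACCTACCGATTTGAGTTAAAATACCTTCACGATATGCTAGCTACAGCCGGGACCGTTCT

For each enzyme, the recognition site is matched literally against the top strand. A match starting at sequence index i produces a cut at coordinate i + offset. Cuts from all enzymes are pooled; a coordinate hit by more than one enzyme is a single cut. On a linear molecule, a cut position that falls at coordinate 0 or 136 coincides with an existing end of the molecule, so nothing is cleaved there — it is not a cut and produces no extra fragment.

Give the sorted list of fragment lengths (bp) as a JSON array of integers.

Scan for sites:
  YnoX (GAGA, off=2): no sites
  UxaIII (AACCC, off=2): no sites
  RvuI (TAGCCA, off=1): no sites
  IvoVI (CATC, off=2): no sites

Pooled cuts: ∅

Fragment lengths:
  no cuts → one linear fragment of 136 bp

[136]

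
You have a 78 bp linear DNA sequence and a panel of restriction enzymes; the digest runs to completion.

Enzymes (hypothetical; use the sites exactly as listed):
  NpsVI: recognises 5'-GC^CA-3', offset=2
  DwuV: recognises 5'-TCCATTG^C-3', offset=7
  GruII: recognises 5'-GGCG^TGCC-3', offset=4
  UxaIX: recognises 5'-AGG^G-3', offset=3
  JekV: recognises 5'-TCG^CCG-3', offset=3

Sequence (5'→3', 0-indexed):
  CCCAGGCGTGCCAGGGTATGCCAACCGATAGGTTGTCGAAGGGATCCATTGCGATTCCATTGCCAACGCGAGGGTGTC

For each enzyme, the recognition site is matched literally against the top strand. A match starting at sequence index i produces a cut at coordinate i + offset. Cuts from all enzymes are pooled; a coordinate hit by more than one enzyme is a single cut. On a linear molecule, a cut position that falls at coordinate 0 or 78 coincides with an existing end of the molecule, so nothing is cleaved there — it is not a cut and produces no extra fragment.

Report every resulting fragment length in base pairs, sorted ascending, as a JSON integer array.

Per-enzyme occurrences:
  NpsVI GCCA/2: at [9, 19, 61] ⇒ [11, 21, 63]
  DwuV TCCATTGC/7: at [44, 55] ⇒ [51, 62]
  GruII GGCGTGCC/4: at [4] ⇒ [8]
  UxaIX AGGG/3: at [12, 39, 70] ⇒ [15, 42, 73]
  JekV (TCGCCG, off=3): no sites

Pooled cuts: [8, 11, 15, 21, 42, 51, 62, 63, 73]

Fragment lengths:
  [0,8): 8 bp
  [8,11): 3 bp
  [11,15): 4 bp
  [15,21): 6 bp
  [21,42): 21 bp
  [42,51): 9 bp
  [51,62): 11 bp
  [62,63): 1 bp
  [63,73): 10 bp
  [73,78): 5 bp

[1,3,4,5,6,8,9,10,11,21]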